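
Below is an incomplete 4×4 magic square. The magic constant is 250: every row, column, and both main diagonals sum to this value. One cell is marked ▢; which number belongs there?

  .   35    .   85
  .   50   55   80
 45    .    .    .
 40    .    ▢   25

The remaining cell in row 2 is (2,1) = 250 − 185 = 65.
From column 1, 250 − (65 + 45 + 40) gives (1,1) = 100.
Column 4 needs 250; the known cells sum to 190, so (3,4) = 60.
From main diagonal, 250 − (100 + 50 + 25) gives (3,3) = 75.
From anti-diagonal, 250 − (85 + 55 + 40) gives (3,2) = 70.
Using row 1: 100 + 35 + 85 + ? → (1,3) = 250 − 220 = 30.
The remaining cell in column 2 is (4,2) = 250 − 155 = 95.
Using column 3: 30 + 55 + 75 + ? → (4,3) = 250 − 160 = 90.

90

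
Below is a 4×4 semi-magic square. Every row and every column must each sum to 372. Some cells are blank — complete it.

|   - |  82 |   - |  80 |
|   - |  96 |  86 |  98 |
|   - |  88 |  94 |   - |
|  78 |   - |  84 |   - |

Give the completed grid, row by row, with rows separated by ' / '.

102 82 108 80 / 92 96 86 98 / 100 88 94 90 / 78 106 84 104

Using row 2: 96 + 86 + 98 + ? → (2,1) = 372 − 280 = 92.
From column 2, 372 − (82 + 96 + 88) gives (4,2) = 106.
The remaining cell in column 3 is (1,3) = 372 − 264 = 108.
Row 1 needs 372; the known cells sum to 270, so (1,1) = 102.
Using row 4: 78 + 106 + 84 + ? → (4,4) = 372 − 268 = 104.
Column 1 needs 372; the known cells sum to 272, so (3,1) = 100.
The remaining cell in column 4 is (3,4) = 372 − 282 = 90.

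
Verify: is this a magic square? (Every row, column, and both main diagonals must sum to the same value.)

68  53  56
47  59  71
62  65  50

Row 1: 68 + 53 + 56 = 177.
Row 2: 47 + 59 + 71 = 177.
Row 3: 62 + 65 + 50 = 177.
Column 1: 68 + 47 + 62 = 177.
Column 2: 53 + 59 + 65 = 177.
Column 3: 56 + 71 + 50 = 177.
Main diagonal: 68 + 59 + 50 = 177.
Anti-diagonal: 56 + 59 + 62 = 177.
All lines sum to 177.

Yes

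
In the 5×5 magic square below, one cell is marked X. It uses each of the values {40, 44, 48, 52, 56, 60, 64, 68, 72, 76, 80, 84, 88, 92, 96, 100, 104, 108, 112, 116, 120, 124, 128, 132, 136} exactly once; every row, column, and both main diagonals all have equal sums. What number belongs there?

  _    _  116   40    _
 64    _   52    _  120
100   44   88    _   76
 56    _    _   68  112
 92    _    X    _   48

60

The 25 entries sum to 2200, so each line sums to 2200/5 = 440.
Row 3: 100 + 44 + 88 + 76 + ? = 440, so (3,4) = 132.
Column 1: 64 + 100 + 56 + 92 + ? = 440, so (1,1) = 128.
The remaining cell in column 5 is (1,5) = 440 − 356 = 84.
The remaining cell in main diagonal is (2,2) = 440 − 332 = 108.
Row 1: 128 + 116 + 40 + 84 + ? = 440, so (1,2) = 72.
Row 2 must total 440; the given cells sum to 344, so (2,4) = 96.
Column 4 must total 440; the given cells sum to 336, so (5,4) = 104.
Anti-diagonal needs 440; the known cells sum to 360, so (4,2) = 80.
Row 4 needs 440; the known cells sum to 316, so (4,3) = 124.
The remaining cell in column 2 is (5,2) = 440 − 304 = 136.
Column 3 needs 440; the known cells sum to 380, so (5,3) = 60.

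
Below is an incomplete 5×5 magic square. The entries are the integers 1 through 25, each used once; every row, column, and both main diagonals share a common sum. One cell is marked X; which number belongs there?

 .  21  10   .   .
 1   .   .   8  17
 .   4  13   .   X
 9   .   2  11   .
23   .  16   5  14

6

The entries are 1 through 25, which sum to 325, so each line sums to 325/5 = 65.
Row 5 needs 65; the known cells sum to 58, so (5,2) = 7.
From column 3, 65 − (10 + 13 + 2 + 16) gives (2,3) = 24.
Row 2 must total 65; the given cells sum to 50, so (2,2) = 15.
Using column 2: 21 + 15 + 4 + 7 + ? → (4,2) = 65 − 47 = 18.
Main diagonal must total 65; the given cells sum to 53, so (1,1) = 12.
Anti-diagonal must total 65; the given cells sum to 62, so (1,5) = 3.
Row 1: 12 + 21 + 10 + 3 + ? = 65, so (1,4) = 19.
Row 4: 9 + 18 + 2 + 11 + ? = 65, so (4,5) = 25.
Column 1 needs 65; the known cells sum to 45, so (3,1) = 20.
From column 4, 65 − (19 + 8 + 11 + 5) gives (3,4) = 22.
Column 5: 3 + 17 + 25 + 14 + ? = 65, so (3,5) = 6.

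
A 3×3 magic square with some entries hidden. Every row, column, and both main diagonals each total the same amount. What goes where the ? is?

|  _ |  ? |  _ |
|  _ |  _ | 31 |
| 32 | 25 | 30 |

33

Row 3 is complete and sums to 87; that is the magic constant.
Column 3 must total 87; the given cells sum to 61, so (1,3) = 26.
The remaining cell in anti-diagonal is (2,2) = 87 − 58 = 29.
Row 2 must total 87; the given cells sum to 60, so (2,1) = 27.
Column 1 needs 87; the known cells sum to 59, so (1,1) = 28.
Column 2: 29 + 25 + ? = 87, so (1,2) = 33.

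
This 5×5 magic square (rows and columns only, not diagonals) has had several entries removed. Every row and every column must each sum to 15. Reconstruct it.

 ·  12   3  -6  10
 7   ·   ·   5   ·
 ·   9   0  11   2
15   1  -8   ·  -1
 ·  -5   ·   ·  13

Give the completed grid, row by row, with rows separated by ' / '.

Using row 1: 12 + 3 + (-6) + 10 + ? → (1,1) = 15 − 19 = -4.
Row 3 needs 15; the known cells sum to 22, so (3,1) = -7.
The remaining cell in row 4 is (4,4) = 15 − 7 = 8.
From column 1, 15 − (-4 + 7 + (-7) + 15) gives (5,1) = 4.
Using column 2: 12 + 9 + 1 + (-5) + ? → (2,2) = 15 − 17 = -2.
Column 4 needs 15; the known cells sum to 18, so (5,4) = -3.
The remaining cell in column 5 is (2,5) = 15 − 24 = -9.
Using row 2: 7 + (-2) + 5 + (-9) + ? → (2,3) = 15 − 1 = 14.
Row 5 needs 15; the known cells sum to 9, so (5,3) = 6.

-4 12 3 -6 10 / 7 -2 14 5 -9 / -7 9 0 11 2 / 15 1 -8 8 -1 / 4 -5 6 -3 13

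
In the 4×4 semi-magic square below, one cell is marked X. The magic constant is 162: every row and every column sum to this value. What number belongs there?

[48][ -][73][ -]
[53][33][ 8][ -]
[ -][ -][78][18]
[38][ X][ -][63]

58

The remaining cell in row 2 is (2,4) = 162 − 94 = 68.
Column 1 needs 162; the known cells sum to 139, so (3,1) = 23.
Column 3 needs 162; the known cells sum to 159, so (4,3) = 3.
Column 4 needs 162; the known cells sum to 149, so (1,4) = 13.
Using row 1: 48 + 73 + 13 + ? → (1,2) = 162 − 134 = 28.
From row 3, 162 − (23 + 78 + 18) gives (3,2) = 43.
Row 4 needs 162; the known cells sum to 104, so (4,2) = 58.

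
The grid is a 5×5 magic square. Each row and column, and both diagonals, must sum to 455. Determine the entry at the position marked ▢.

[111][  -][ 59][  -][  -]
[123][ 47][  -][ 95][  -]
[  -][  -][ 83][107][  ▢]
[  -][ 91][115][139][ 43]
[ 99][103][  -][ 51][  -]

Row 4 must total 455; the given cells sum to 388, so (4,1) = 67.
From column 1, 455 − (111 + 123 + 67 + 99) gives (3,1) = 55.
Column 4 must total 455; the given cells sum to 392, so (1,4) = 63.
Main diagonal must total 455; the given cells sum to 380, so (5,5) = 75.
The remaining cell in anti-diagonal is (1,5) = 455 − 368 = 87.
The remaining cell in row 1 is (1,2) = 455 − 320 = 135.
Row 5 must total 455; the given cells sum to 328, so (5,3) = 127.
The remaining cell in column 2 is (3,2) = 455 − 376 = 79.
Column 3 needs 455; the known cells sum to 384, so (2,3) = 71.
Row 2: 123 + 47 + 71 + 95 + ? = 455, so (2,5) = 119.
Row 3: 55 + 79 + 83 + 107 + ? = 455, so (3,5) = 131.

131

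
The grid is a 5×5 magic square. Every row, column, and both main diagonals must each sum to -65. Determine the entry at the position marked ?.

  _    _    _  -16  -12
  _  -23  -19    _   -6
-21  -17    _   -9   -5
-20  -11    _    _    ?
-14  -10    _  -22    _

The remaining cell in row 3 is (3,3) = -65 − (-52) = -13.
Column 2 needs -65; the known cells sum to -61, so (1,2) = -4.
Anti-diagonal needs -65; the known cells sum to -50, so (2,4) = -15.
Row 2 must total -65; the given cells sum to -63, so (2,1) = -2.
Column 1 needs -65; the known cells sum to -57, so (1,1) = -8.
The remaining cell in column 4 is (4,4) = -65 − (-62) = -3.
The remaining cell in main diagonal is (5,5) = -65 − (-47) = -18.
The remaining cell in row 1 is (1,3) = -65 − (-40) = -25.
Row 5 must total -65; the given cells sum to -64, so (5,3) = -1.
Column 3 must total -65; the given cells sum to -58, so (4,3) = -7.
Column 5 needs -65; the known cells sum to -41, so (4,5) = -24.

-24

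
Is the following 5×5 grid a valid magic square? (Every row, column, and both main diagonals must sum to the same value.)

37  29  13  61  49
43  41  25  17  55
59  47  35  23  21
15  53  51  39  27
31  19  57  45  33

Row 1: 37 + 29 + 13 + 61 + 49 = 189.
Row 2: 43 + 41 + 25 + 17 + 55 = 181.
Row 3: 59 + 47 + 35 + 23 + 21 = 185.
Row 4: 15 + 53 + 51 + 39 + 27 = 185.
Row 5: 31 + 19 + 57 + 45 + 33 = 185.
Column 1: 37 + 43 + 59 + 15 + 31 = 185.
Column 2: 29 + 41 + 47 + 53 + 19 = 189.
Column 3: 13 + 25 + 35 + 51 + 57 = 181.
Column 4: 61 + 17 + 23 + 39 + 45 = 185.
Column 5: 49 + 55 + 21 + 27 + 33 = 185.
Main diagonal: 37 + 41 + 35 + 39 + 33 = 185.
Anti-diagonal: 49 + 17 + 35 + 53 + 31 = 185.

No — row 1 sums to 189 but column 4 sums to 185.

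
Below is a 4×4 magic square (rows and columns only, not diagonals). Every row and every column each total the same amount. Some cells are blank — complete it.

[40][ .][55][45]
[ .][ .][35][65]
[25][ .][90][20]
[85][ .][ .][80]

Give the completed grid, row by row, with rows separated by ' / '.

40 70 55 45 / 60 50 35 65 / 25 75 90 20 / 85 15 30 80

Column 4 is already complete: 45 + 65 + 20 + 80 = 210, so that is the magic constant.
Row 1 needs 210; the known cells sum to 140, so (1,2) = 70.
The remaining cell in row 3 is (3,2) = 210 − 135 = 75.
Column 1 must total 210; the given cells sum to 150, so (2,1) = 60.
Column 3 must total 210; the given cells sum to 180, so (4,3) = 30.
The remaining cell in row 2 is (2,2) = 210 − 160 = 50.
From row 4, 210 − (85 + 30 + 80) gives (4,2) = 15.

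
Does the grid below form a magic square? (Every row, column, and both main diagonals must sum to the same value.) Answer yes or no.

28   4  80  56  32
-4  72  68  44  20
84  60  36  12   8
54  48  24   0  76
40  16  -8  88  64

Row 1: 28 + 4 + 80 + 56 + 32 = 200.
Row 2: -4 + 72 + 68 + 44 + 20 = 200.
Row 3: 84 + 60 + 36 + 12 + 8 = 200.
Row 4: 54 + 48 + 24 + 0 + 76 = 202.
Row 5: 40 + 16 + (-8) + 88 + 64 = 200.
Column 1: 28 + (-4) + 84 + 54 + 40 = 202.
Column 2: 4 + 72 + 60 + 48 + 16 = 200.
Column 3: 80 + 68 + 36 + 24 + (-8) = 200.
Column 4: 56 + 44 + 12 + 0 + 88 = 200.
Column 5: 32 + 20 + 8 + 76 + 64 = 200.
Main diagonal: 28 + 72 + 36 + 0 + 64 = 200.
Anti-diagonal: 32 + 44 + 36 + 48 + 40 = 200.

No — row 2 sums to 200 but column 1 sums to 202.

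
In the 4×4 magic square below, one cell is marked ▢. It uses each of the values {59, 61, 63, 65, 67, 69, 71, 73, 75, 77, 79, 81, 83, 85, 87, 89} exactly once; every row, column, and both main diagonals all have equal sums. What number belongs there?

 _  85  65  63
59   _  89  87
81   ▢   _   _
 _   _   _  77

71

The 16 entries sum to 1184, so each line sums to 1184/4 = 296.
Using row 1: 85 + 65 + 63 + ? → (1,1) = 296 − 213 = 83.
Row 2 must total 296; the given cells sum to 235, so (2,2) = 61.
Using column 1: 83 + 59 + 81 + ? → (4,1) = 296 − 223 = 73.
Column 4: 63 + 87 + 77 + ? = 296, so (3,4) = 69.
Main diagonal: 83 + 61 + 77 + ? = 296, so (3,3) = 75.
The remaining cell in anti-diagonal is (3,2) = 296 − 225 = 71.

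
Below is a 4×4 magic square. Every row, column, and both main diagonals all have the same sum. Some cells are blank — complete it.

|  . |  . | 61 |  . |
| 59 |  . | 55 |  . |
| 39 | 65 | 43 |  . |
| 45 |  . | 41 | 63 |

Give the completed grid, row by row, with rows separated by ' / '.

57 47 61 35 / 59 37 55 49 / 39 65 43 53 / 45 51 41 63

Column 3 is already complete: 61 + 55 + 43 + 41 = 200, so that is the magic constant.
Using row 3: 39 + 65 + 43 + ? → (3,4) = 200 − 147 = 53.
The remaining cell in row 4 is (4,2) = 200 − 149 = 51.
Column 1: 59 + 39 + 45 + ? = 200, so (1,1) = 57.
Main diagonal must total 200; the given cells sum to 163, so (2,2) = 37.
Using anti-diagonal: 55 + 65 + 45 + ? → (1,4) = 200 − 165 = 35.
The remaining cell in row 1 is (1,2) = 200 − 153 = 47.
Row 2: 59 + 37 + 55 + ? = 200, so (2,4) = 49.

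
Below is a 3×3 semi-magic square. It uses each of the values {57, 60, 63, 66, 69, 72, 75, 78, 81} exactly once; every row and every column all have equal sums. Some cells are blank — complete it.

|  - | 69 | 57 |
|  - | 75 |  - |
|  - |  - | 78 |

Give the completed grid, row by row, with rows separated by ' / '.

81 69 57 / 60 75 72 / 66 63 78

The 9 entries sum to 621, so each line sums to 621/3 = 207.
The remaining cell in row 1 is (1,1) = 207 − 126 = 81.
From column 2, 207 − (69 + 75) gives (3,2) = 63.
Column 3: 57 + 78 + ? = 207, so (2,3) = 72.
Row 2: 75 + 72 + ? = 207, so (2,1) = 60.
Row 3 needs 207; the known cells sum to 141, so (3,1) = 66.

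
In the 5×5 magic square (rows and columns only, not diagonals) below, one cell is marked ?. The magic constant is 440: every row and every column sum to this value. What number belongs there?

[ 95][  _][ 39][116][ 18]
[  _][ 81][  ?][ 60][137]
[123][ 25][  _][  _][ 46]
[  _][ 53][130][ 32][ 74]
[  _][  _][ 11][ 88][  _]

158

From row 1, 440 − (95 + 39 + 116 + 18) gives (1,2) = 172.
Row 4 needs 440; the known cells sum to 289, so (4,1) = 151.
Using column 2: 172 + 81 + 25 + 53 + ? → (5,2) = 440 − 331 = 109.
Column 4 needs 440; the known cells sum to 296, so (3,4) = 144.
Column 5 must total 440; the given cells sum to 275, so (5,5) = 165.
The remaining cell in row 3 is (3,3) = 440 − 338 = 102.
Row 5 needs 440; the known cells sum to 373, so (5,1) = 67.
Using column 1: 95 + 123 + 151 + 67 + ? → (2,1) = 440 − 436 = 4.
Using column 3: 39 + 102 + 130 + 11 + ? → (2,3) = 440 − 282 = 158.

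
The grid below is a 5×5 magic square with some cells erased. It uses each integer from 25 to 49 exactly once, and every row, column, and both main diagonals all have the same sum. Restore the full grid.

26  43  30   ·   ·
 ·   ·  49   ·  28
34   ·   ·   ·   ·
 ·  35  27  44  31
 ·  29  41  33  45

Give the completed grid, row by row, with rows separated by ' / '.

The entries are 25 through 49, which sum to 925, so each line sums to 925/5 = 185.
From row 4, 185 − (35 + 27 + 44 + 31) gives (4,1) = 48.
From row 5, 185 − (29 + 41 + 33 + 45) gives (5,1) = 37.
From column 1, 185 − (26 + 34 + 48 + 37) gives (2,1) = 40.
Column 3 needs 185; the known cells sum to 147, so (3,3) = 38.
Using main diagonal: 26 + 38 + 44 + 45 + ? → (2,2) = 185 − 153 = 32.
The remaining cell in row 2 is (2,4) = 185 − 149 = 36.
Column 2 must total 185; the given cells sum to 139, so (3,2) = 46.
The remaining cell in anti-diagonal is (1,5) = 185 − 146 = 39.
Using row 1: 26 + 43 + 30 + 39 + ? → (1,4) = 185 − 138 = 47.
The remaining cell in column 4 is (3,4) = 185 − 160 = 25.
Column 5: 39 + 28 + 31 + 45 + ? = 185, so (3,5) = 42.

26 43 30 47 39 / 40 32 49 36 28 / 34 46 38 25 42 / 48 35 27 44 31 / 37 29 41 33 45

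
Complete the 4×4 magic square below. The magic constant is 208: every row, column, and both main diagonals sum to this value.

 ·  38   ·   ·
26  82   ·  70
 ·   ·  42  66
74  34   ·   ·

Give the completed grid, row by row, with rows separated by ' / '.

From row 2, 208 − (26 + 82 + 70) gives (2,3) = 30.
Using column 2: 38 + 82 + 34 + ? → (3,2) = 208 − 154 = 54.
Anti-diagonal must total 208; the given cells sum to 158, so (1,4) = 50.
The remaining cell in row 3 is (3,1) = 208 − 162 = 46.
Column 1 must total 208; the given cells sum to 146, so (1,1) = 62.
From column 4, 208 − (50 + 70 + 66) gives (4,4) = 22.
Using row 1: 62 + 38 + 50 + ? → (1,3) = 208 − 150 = 58.
Row 4 needs 208; the known cells sum to 130, so (4,3) = 78.

62 38 58 50 / 26 82 30 70 / 46 54 42 66 / 74 34 78 22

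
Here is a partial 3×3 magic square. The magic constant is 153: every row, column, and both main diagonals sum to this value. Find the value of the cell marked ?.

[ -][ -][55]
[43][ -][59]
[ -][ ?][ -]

67

Row 2 must total 153; the given cells sum to 102, so (2,2) = 51.
Column 3 must total 153; the given cells sum to 114, so (3,3) = 39.
From main diagonal, 153 − (51 + 39) gives (1,1) = 63.
Anti-diagonal needs 153; the known cells sum to 106, so (3,1) = 47.
Using row 1: 63 + 55 + ? → (1,2) = 153 − 118 = 35.
From row 3, 153 − (47 + 39) gives (3,2) = 67.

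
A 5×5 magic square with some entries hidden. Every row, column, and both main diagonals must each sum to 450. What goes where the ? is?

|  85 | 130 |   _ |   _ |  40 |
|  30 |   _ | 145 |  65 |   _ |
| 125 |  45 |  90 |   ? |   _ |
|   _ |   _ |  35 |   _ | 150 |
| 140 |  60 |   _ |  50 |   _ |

Column 1 needs 450; the known cells sum to 380, so (4,1) = 70.
Anti-diagonal: 40 + 65 + 90 + 140 + ? = 450, so (4,2) = 115.
Row 4 needs 450; the known cells sum to 370, so (4,4) = 80.
Column 2: 130 + 45 + 115 + 60 + ? = 450, so (2,2) = 100.
Main diagonal needs 450; the known cells sum to 355, so (5,5) = 95.
From row 2, 450 − (30 + 100 + 145 + 65) gives (2,5) = 110.
Using row 5: 140 + 60 + 50 + 95 + ? → (5,3) = 450 − 345 = 105.
Column 3 must total 450; the given cells sum to 375, so (1,3) = 75.
From column 5, 450 − (40 + 110 + 150 + 95) gives (3,5) = 55.
Using row 1: 85 + 130 + 75 + 40 + ? → (1,4) = 450 − 330 = 120.
Using row 3: 125 + 45 + 90 + 55 + ? → (3,4) = 450 − 315 = 135.

135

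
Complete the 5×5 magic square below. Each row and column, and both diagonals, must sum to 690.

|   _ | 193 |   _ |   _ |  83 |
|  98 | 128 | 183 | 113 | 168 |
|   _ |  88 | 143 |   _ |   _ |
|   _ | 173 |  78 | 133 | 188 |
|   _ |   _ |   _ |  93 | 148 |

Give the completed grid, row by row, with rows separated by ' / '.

138 193 123 153 83 / 98 128 183 113 168 / 158 88 143 198 103 / 118 173 78 133 188 / 178 108 163 93 148

Row 4: 173 + 78 + 133 + 188 + ? = 690, so (4,1) = 118.
The remaining cell in column 2 is (5,2) = 690 − 582 = 108.
The remaining cell in column 5 is (3,5) = 690 − 587 = 103.
Main diagonal: 128 + 143 + 133 + 148 + ? = 690, so (1,1) = 138.
From anti-diagonal, 690 − (83 + 113 + 143 + 173) gives (5,1) = 178.
Row 5 must total 690; the given cells sum to 527, so (5,3) = 163.
Using column 1: 138 + 98 + 118 + 178 + ? → (3,1) = 690 − 532 = 158.
Column 3: 183 + 143 + 78 + 163 + ? = 690, so (1,3) = 123.
Row 1: 138 + 193 + 123 + 83 + ? = 690, so (1,4) = 153.
Row 3 must total 690; the given cells sum to 492, so (3,4) = 198.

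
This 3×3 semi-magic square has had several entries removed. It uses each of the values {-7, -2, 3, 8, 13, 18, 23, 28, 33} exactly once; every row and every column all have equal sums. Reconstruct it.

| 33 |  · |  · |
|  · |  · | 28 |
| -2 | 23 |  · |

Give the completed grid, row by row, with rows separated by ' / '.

The 9 entries sum to 117, so each line sums to 117/3 = 39.
The remaining cell in row 3 is (3,3) = 39 − 21 = 18.
The remaining cell in column 1 is (2,1) = 39 − 31 = 8.
Column 3: 28 + 18 + ? = 39, so (1,3) = -7.
From row 1, 39 − (33 + (-7)) gives (1,2) = 13.
The remaining cell in row 2 is (2,2) = 39 − 36 = 3.

33 13 -7 / 8 3 28 / -2 23 18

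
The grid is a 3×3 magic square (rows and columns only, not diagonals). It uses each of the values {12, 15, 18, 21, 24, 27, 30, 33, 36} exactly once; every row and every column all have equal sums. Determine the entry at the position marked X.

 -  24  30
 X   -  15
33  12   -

21

The 9 entries sum to 216, so each line sums to 216/3 = 72.
The remaining cell in row 1 is (1,1) = 72 − 54 = 18.
Row 3 needs 72; the known cells sum to 45, so (3,3) = 27.
Column 1 must total 72; the given cells sum to 51, so (2,1) = 21.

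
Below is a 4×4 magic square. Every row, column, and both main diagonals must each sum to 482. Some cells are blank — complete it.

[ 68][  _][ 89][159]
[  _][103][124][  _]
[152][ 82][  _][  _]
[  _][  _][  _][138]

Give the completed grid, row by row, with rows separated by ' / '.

From row 1, 482 − (68 + 89 + 159) gives (1,2) = 166.
Using column 2: 166 + 103 + 82 + ? → (4,2) = 482 − 351 = 131.
Main diagonal needs 482; the known cells sum to 309, so (3,3) = 173.
Using anti-diagonal: 159 + 124 + 82 + ? → (4,1) = 482 − 365 = 117.
Row 3 must total 482; the given cells sum to 407, so (3,4) = 75.
The remaining cell in row 4 is (4,3) = 482 − 386 = 96.
Column 1 needs 482; the known cells sum to 337, so (2,1) = 145.
Using column 4: 159 + 75 + 138 + ? → (2,4) = 482 − 372 = 110.

68 166 89 159 / 145 103 124 110 / 152 82 173 75 / 117 131 96 138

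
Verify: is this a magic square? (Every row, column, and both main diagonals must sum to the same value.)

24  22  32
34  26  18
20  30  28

Row 1: 24 + 22 + 32 = 78.
Row 2: 34 + 26 + 18 = 78.
Row 3: 20 + 30 + 28 = 78.
Column 1: 24 + 34 + 20 = 78.
Column 2: 22 + 26 + 30 = 78.
Column 3: 32 + 18 + 28 = 78.
Main diagonal: 24 + 26 + 28 = 78.
Anti-diagonal: 32 + 26 + 20 = 78.
All lines sum to 78.

Yes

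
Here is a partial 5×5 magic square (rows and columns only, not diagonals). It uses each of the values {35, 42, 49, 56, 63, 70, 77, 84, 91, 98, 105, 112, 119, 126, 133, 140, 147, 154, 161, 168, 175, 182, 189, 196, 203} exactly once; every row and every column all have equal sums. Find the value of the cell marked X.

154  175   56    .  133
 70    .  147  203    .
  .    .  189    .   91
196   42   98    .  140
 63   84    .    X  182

The 25 entries sum to 2975, so each line sums to 2975/5 = 595.
Using row 1: 154 + 175 + 56 + 133 + ? → (1,4) = 595 − 518 = 77.
From row 4, 595 − (196 + 42 + 98 + 140) gives (4,4) = 119.
The remaining cell in column 1 is (3,1) = 595 − 483 = 112.
From column 3, 595 − (56 + 147 + 189 + 98) gives (5,3) = 105.
The remaining cell in column 5 is (2,5) = 595 − 546 = 49.
Row 2: 70 + 147 + 203 + 49 + ? = 595, so (2,2) = 126.
Using row 5: 63 + 84 + 105 + 182 + ? → (5,4) = 595 − 434 = 161.

161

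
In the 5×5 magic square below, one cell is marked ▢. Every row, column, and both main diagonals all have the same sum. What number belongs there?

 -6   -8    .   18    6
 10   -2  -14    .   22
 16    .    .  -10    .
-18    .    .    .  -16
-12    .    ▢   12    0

Column 1 is complete and sums to -10; that is the magic constant.
Using row 1: -6 + (-8) + 18 + 6 + ? → (1,3) = -10 − 10 = -20.
From row 2, -10 − (10 + (-2) + (-14) + 22) gives (2,4) = -26.
The remaining cell in column 4 is (4,4) = -10 − (-6) = -4.
Column 5 must total -10; the given cells sum to 12, so (3,5) = -22.
Main diagonal must total -10; the given cells sum to -12, so (3,3) = 2.
The remaining cell in anti-diagonal is (4,2) = -10 − (-30) = 20.
The remaining cell in row 3 is (3,2) = -10 − (-14) = 4.
Using row 4: -18 + 20 + (-4) + (-16) + ? → (4,3) = -10 − (-18) = 8.
The remaining cell in column 2 is (5,2) = -10 − 14 = -24.
Column 3 must total -10; the given cells sum to -24, so (5,3) = 14.

14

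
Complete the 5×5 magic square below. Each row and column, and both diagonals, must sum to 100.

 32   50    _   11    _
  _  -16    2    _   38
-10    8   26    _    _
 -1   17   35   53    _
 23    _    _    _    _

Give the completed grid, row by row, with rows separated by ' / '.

From row 4, 100 − (-1 + 17 + 35 + 53) gives (4,5) = -4.
Column 1 must total 100; the given cells sum to 44, so (2,1) = 56.
Column 2: 50 + (-16) + 8 + 17 + ? = 100, so (5,2) = 41.
Main diagonal: 32 + (-16) + 26 + 53 + ? = 100, so (5,5) = 5.
Row 2: 56 + (-16) + 2 + 38 + ? = 100, so (2,4) = 20.
From anti-diagonal, 100 − (20 + 26 + 17 + 23) gives (1,5) = 14.
From row 1, 100 − (32 + 50 + 11 + 14) gives (1,3) = -7.
Column 3 needs 100; the known cells sum to 56, so (5,3) = 44.
Using column 5: 14 + 38 + (-4) + 5 + ? → (3,5) = 100 − 53 = 47.
Row 3 needs 100; the known cells sum to 71, so (3,4) = 29.
The remaining cell in row 5 is (5,4) = 100 − 113 = -13.

32 50 -7 11 14 / 56 -16 2 20 38 / -10 8 26 29 47 / -1 17 35 53 -4 / 23 41 44 -13 5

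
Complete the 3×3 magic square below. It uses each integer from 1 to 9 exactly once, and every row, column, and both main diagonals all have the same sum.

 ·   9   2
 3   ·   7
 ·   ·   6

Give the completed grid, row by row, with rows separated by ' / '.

4 9 2 / 3 5 7 / 8 1 6

The entries are 1 through 9, which sum to 45, so each line sums to 45/3 = 15.
The remaining cell in row 1 is (1,1) = 15 − 11 = 4.
From row 2, 15 − (3 + 7) gives (2,2) = 5.
The remaining cell in column 1 is (3,1) = 15 − 7 = 8.
The remaining cell in column 2 is (3,2) = 15 − 14 = 1.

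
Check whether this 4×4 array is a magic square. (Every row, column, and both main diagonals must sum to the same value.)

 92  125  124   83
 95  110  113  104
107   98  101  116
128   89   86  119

No — column 1 sums to 422 but row 1 sums to 424.

Row 1: 92 + 125 + 124 + 83 = 424.
Row 2: 95 + 110 + 113 + 104 = 422.
Row 3: 107 + 98 + 101 + 116 = 422.
Row 4: 128 + 89 + 86 + 119 = 422.
Column 1: 92 + 95 + 107 + 128 = 422.
Column 2: 125 + 110 + 98 + 89 = 422.
Column 3: 124 + 113 + 101 + 86 = 424.
Column 4: 83 + 104 + 116 + 119 = 422.
Main diagonal: 92 + 110 + 101 + 119 = 422.
Anti-diagonal: 83 + 113 + 98 + 128 = 422.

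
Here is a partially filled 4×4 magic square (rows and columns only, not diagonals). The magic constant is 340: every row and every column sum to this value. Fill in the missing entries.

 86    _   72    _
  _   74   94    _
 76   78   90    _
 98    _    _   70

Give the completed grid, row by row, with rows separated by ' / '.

86 100 72 82 / 80 74 94 92 / 76 78 90 96 / 98 88 84 70

Using row 3: 76 + 78 + 90 + ? → (3,4) = 340 − 244 = 96.
Column 1 must total 340; the given cells sum to 260, so (2,1) = 80.
Column 3 must total 340; the given cells sum to 256, so (4,3) = 84.
Row 2: 80 + 74 + 94 + ? = 340, so (2,4) = 92.
Row 4 must total 340; the given cells sum to 252, so (4,2) = 88.
Using column 2: 74 + 78 + 88 + ? → (1,2) = 340 − 240 = 100.
Column 4 needs 340; the known cells sum to 258, so (1,4) = 82.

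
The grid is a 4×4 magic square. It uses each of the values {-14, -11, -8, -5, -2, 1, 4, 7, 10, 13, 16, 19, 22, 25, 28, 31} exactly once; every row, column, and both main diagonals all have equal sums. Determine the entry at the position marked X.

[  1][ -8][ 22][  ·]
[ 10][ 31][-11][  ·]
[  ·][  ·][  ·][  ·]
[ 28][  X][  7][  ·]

The 16 entries sum to 136, so each line sums to 136/4 = 34.
Row 1 needs 34; the known cells sum to 15, so (1,4) = 19.
The remaining cell in row 2 is (2,4) = 34 − 30 = 4.
Column 1 must total 34; the given cells sum to 39, so (3,1) = -5.
Column 3: 22 + (-11) + 7 + ? = 34, so (3,3) = 16.
Main diagonal must total 34; the given cells sum to 48, so (4,4) = -14.
Using anti-diagonal: 19 + (-11) + 28 + ? → (3,2) = 34 − 36 = -2.
The remaining cell in row 3 is (3,4) = 34 − 9 = 25.
From row 4, 34 − (28 + 7 + (-14)) gives (4,2) = 13.

13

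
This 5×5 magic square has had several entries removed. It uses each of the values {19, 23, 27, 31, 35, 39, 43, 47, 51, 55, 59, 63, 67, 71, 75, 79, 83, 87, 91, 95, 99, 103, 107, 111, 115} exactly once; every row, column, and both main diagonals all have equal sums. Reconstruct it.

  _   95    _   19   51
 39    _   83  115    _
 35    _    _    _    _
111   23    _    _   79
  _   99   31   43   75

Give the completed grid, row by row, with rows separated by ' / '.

63 95 107 19 51 / 39 71 83 115 27 / 35 47 59 91 103 / 111 23 55 67 79 / 87 99 31 43 75

The 25 entries sum to 1675, so each line sums to 1675/5 = 335.
Row 5 needs 335; the known cells sum to 248, so (5,1) = 87.
Using column 1: 39 + 35 + 111 + 87 + ? → (1,1) = 335 − 272 = 63.
Anti-diagonal needs 335; the known cells sum to 276, so (3,3) = 59.
From row 1, 335 − (63 + 95 + 19 + 51) gives (1,3) = 107.
From column 3, 335 − (107 + 83 + 59 + 31) gives (4,3) = 55.
Using row 4: 111 + 23 + 55 + 79 + ? → (4,4) = 335 − 268 = 67.
From column 4, 335 − (19 + 115 + 67 + 43) gives (3,4) = 91.
Main diagonal needs 335; the known cells sum to 264, so (2,2) = 71.
The remaining cell in row 2 is (2,5) = 335 − 308 = 27.
Column 2: 95 + 71 + 23 + 99 + ? = 335, so (3,2) = 47.
The remaining cell in column 5 is (3,5) = 335 − 232 = 103.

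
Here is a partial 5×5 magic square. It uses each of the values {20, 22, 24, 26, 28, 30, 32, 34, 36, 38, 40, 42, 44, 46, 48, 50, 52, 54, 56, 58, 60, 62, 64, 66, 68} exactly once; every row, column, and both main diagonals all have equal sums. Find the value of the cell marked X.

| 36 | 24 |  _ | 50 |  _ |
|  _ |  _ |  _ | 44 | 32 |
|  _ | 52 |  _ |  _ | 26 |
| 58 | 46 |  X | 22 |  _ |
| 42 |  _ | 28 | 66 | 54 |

34

The 25 entries sum to 1100, so each line sums to 1100/5 = 220.
Using row 5: 42 + 28 + 66 + 54 + ? → (5,2) = 220 − 190 = 30.
Column 2 needs 220; the known cells sum to 152, so (2,2) = 68.
Column 4: 50 + 44 + 22 + 66 + ? = 220, so (3,4) = 38.
From main diagonal, 220 − (36 + 68 + 22 + 54) gives (3,3) = 40.
Anti-diagonal: 44 + 40 + 46 + 42 + ? = 220, so (1,5) = 48.
Row 1: 36 + 24 + 50 + 48 + ? = 220, so (1,3) = 62.
From row 3, 220 − (52 + 40 + 38 + 26) gives (3,1) = 64.
Column 1 needs 220; the known cells sum to 200, so (2,1) = 20.
Column 5 needs 220; the known cells sum to 160, so (4,5) = 60.
From row 2, 220 − (20 + 68 + 44 + 32) gives (2,3) = 56.
Row 4 needs 220; the known cells sum to 186, so (4,3) = 34.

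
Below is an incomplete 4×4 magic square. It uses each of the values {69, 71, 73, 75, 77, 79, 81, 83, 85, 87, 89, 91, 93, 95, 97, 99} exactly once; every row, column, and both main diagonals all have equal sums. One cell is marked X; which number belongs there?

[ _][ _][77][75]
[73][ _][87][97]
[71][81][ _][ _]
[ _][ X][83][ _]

The 16 entries sum to 1344, so each line sums to 1344/4 = 336.
Row 2: 73 + 87 + 97 + ? = 336, so (2,2) = 79.
The remaining cell in column 3 is (3,3) = 336 − 247 = 89.
Using anti-diagonal: 75 + 87 + 81 + ? → (4,1) = 336 − 243 = 93.
Row 3 must total 336; the given cells sum to 241, so (3,4) = 95.
Column 1 must total 336; the given cells sum to 237, so (1,1) = 99.
Column 4: 75 + 97 + 95 + ? = 336, so (4,4) = 69.
Row 1: 99 + 77 + 75 + ? = 336, so (1,2) = 85.
Row 4: 93 + 83 + 69 + ? = 336, so (4,2) = 91.

91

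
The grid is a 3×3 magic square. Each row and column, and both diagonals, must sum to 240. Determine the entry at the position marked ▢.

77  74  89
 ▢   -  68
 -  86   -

The remaining cell in column 2 is (2,2) = 240 − 160 = 80.
The remaining cell in column 3 is (3,3) = 240 − 157 = 83.
Using anti-diagonal: 89 + 80 + ? → (3,1) = 240 − 169 = 71.
Using row 2: 80 + 68 + ? → (2,1) = 240 − 148 = 92.

92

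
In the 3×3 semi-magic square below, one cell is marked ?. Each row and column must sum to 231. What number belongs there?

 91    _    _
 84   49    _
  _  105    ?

70

From row 2, 231 − (84 + 49) gives (2,3) = 98.
Column 1 must total 231; the given cells sum to 175, so (3,1) = 56.
From column 2, 231 − (49 + 105) gives (1,2) = 77.
Row 1: 91 + 77 + ? = 231, so (1,3) = 63.
From row 3, 231 − (56 + 105) gives (3,3) = 70.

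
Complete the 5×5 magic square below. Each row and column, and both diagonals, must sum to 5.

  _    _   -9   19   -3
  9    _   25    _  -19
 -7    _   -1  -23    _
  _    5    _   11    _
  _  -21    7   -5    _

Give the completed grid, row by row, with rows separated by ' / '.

Using column 3: -9 + 25 + (-1) + 7 + ? → (4,3) = 5 − 22 = -17.
The remaining cell in column 4 is (2,4) = 5 − 2 = 3.
From anti-diagonal, 5 − (-3 + 3 + (-1) + 5) gives (5,1) = 1.
Row 2: 9 + 25 + 3 + (-19) + ? = 5, so (2,2) = -13.
Row 5 must total 5; the given cells sum to -18, so (5,5) = 23.
The remaining cell in main diagonal is (1,1) = 5 − 20 = -15.
From row 1, 5 − (-15 + (-9) + 19 + (-3)) gives (1,2) = 13.
From column 1, 5 − (-15 + 9 + (-7) + 1) gives (4,1) = 17.
Column 2: 13 + (-13) + 5 + (-21) + ? = 5, so (3,2) = 21.
Row 3: -7 + 21 + (-1) + (-23) + ? = 5, so (3,5) = 15.
Using row 4: 17 + 5 + (-17) + 11 + ? → (4,5) = 5 − 16 = -11.

-15 13 -9 19 -3 / 9 -13 25 3 -19 / -7 21 -1 -23 15 / 17 5 -17 11 -11 / 1 -21 7 -5 23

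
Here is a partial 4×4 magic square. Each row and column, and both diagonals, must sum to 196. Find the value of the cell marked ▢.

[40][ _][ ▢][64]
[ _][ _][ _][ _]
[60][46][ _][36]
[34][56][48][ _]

From row 3, 196 − (60 + 46 + 36) gives (3,3) = 54.
Row 4 needs 196; the known cells sum to 138, so (4,4) = 58.
Using column 1: 40 + 60 + 34 + ? → (2,1) = 196 − 134 = 62.
Using column 4: 64 + 36 + 58 + ? → (2,4) = 196 − 158 = 38.
Using main diagonal: 40 + 54 + 58 + ? → (2,2) = 196 − 152 = 44.
Using anti-diagonal: 64 + 46 + 34 + ? → (2,3) = 196 − 144 = 52.
From column 2, 196 − (44 + 46 + 56) gives (1,2) = 50.
Column 3: 52 + 54 + 48 + ? = 196, so (1,3) = 42.

42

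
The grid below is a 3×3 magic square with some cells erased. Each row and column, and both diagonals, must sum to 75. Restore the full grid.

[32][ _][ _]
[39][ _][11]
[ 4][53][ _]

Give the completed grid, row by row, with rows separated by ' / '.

32 -3 46 / 39 25 11 / 4 53 18

Row 2 must total 75; the given cells sum to 50, so (2,2) = 25.
Row 3 needs 75; the known cells sum to 57, so (3,3) = 18.
From column 2, 75 − (25 + 53) gives (1,2) = -3.
Column 3: 11 + 18 + ? = 75, so (1,3) = 46.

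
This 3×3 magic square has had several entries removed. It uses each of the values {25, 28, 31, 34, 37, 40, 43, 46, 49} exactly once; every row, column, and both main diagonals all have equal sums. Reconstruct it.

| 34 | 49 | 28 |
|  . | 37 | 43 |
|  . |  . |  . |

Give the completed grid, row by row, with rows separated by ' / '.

The 9 entries sum to 333, so each line sums to 333/3 = 111.
Row 2 must total 111; the given cells sum to 80, so (2,1) = 31.
Using column 1: 34 + 31 + ? → (3,1) = 111 − 65 = 46.
From column 2, 111 − (49 + 37) gives (3,2) = 25.
Column 3: 28 + 43 + ? = 111, so (3,3) = 40.

34 49 28 / 31 37 43 / 46 25 40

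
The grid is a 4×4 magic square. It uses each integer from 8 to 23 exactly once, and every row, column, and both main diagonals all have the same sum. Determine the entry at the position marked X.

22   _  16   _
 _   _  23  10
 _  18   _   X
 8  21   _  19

20

The entries are 8 through 23, which sum to 248, so each line sums to 248/4 = 62.
The remaining cell in row 4 is (4,3) = 62 − 48 = 14.
Using column 3: 16 + 23 + 14 + ? → (3,3) = 62 − 53 = 9.
The remaining cell in main diagonal is (2,2) = 62 − 50 = 12.
The remaining cell in anti-diagonal is (1,4) = 62 − 49 = 13.
From row 1, 62 − (22 + 16 + 13) gives (1,2) = 11.
Row 2: 12 + 23 + 10 + ? = 62, so (2,1) = 17.
The remaining cell in column 1 is (3,1) = 62 − 47 = 15.
Column 4: 13 + 10 + 19 + ? = 62, so (3,4) = 20.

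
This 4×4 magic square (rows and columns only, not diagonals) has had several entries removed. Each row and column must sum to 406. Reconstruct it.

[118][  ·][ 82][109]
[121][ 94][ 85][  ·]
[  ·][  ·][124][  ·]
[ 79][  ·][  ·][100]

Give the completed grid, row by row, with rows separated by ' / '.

Using row 1: 118 + 82 + 109 + ? → (1,2) = 406 − 309 = 97.
Row 2 must total 406; the given cells sum to 300, so (2,4) = 106.
Column 1: 118 + 121 + 79 + ? = 406, so (3,1) = 88.
The remaining cell in column 3 is (4,3) = 406 − 291 = 115.
Using column 4: 109 + 106 + 100 + ? → (3,4) = 406 − 315 = 91.
From row 3, 406 − (88 + 124 + 91) gives (3,2) = 103.
From row 4, 406 − (79 + 115 + 100) gives (4,2) = 112.

118 97 82 109 / 121 94 85 106 / 88 103 124 91 / 79 112 115 100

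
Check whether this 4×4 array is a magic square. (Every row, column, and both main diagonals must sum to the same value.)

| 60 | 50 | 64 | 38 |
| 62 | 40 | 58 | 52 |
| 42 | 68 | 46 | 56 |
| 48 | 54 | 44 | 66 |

Row 1: 60 + 50 + 64 + 38 = 212.
Row 2: 62 + 40 + 58 + 52 = 212.
Row 3: 42 + 68 + 46 + 56 = 212.
Row 4: 48 + 54 + 44 + 66 = 212.
Column 1: 60 + 62 + 42 + 48 = 212.
Column 2: 50 + 40 + 68 + 54 = 212.
Column 3: 64 + 58 + 46 + 44 = 212.
Column 4: 38 + 52 + 56 + 66 = 212.
Main diagonal: 60 + 40 + 46 + 66 = 212.
Anti-diagonal: 38 + 58 + 68 + 48 = 212.
All lines sum to 212.

Yes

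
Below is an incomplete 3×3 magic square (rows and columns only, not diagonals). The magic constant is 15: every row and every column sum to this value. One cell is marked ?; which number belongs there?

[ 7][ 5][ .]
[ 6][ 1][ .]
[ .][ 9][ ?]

4

Row 1: 7 + 5 + ? = 15, so (1,3) = 3.
Row 2 needs 15; the known cells sum to 7, so (2,3) = 8.
Column 1 needs 15; the known cells sum to 13, so (3,1) = 2.
Column 3 needs 15; the known cells sum to 11, so (3,3) = 4.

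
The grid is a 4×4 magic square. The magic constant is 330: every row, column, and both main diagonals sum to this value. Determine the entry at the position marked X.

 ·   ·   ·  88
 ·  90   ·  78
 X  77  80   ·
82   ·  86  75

84

The remaining cell in row 4 is (4,2) = 330 − 243 = 87.
From column 2, 330 − (90 + 77 + 87) gives (1,2) = 76.
The remaining cell in column 4 is (3,4) = 330 − 241 = 89.
Main diagonal must total 330; the given cells sum to 245, so (1,1) = 85.
Using anti-diagonal: 88 + 77 + 82 + ? → (2,3) = 330 − 247 = 83.
Using row 1: 85 + 76 + 88 + ? → (1,3) = 330 − 249 = 81.
Row 2 must total 330; the given cells sum to 251, so (2,1) = 79.
Row 3: 77 + 80 + 89 + ? = 330, so (3,1) = 84.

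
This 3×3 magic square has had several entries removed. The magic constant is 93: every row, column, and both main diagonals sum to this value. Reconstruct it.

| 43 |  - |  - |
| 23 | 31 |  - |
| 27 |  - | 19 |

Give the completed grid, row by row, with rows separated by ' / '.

Row 2: 23 + 31 + ? = 93, so (2,3) = 39.
Row 3 must total 93; the given cells sum to 46, so (3,2) = 47.
Column 2: 31 + 47 + ? = 93, so (1,2) = 15.
Column 3 must total 93; the given cells sum to 58, so (1,3) = 35.

43 15 35 / 23 31 39 / 27 47 19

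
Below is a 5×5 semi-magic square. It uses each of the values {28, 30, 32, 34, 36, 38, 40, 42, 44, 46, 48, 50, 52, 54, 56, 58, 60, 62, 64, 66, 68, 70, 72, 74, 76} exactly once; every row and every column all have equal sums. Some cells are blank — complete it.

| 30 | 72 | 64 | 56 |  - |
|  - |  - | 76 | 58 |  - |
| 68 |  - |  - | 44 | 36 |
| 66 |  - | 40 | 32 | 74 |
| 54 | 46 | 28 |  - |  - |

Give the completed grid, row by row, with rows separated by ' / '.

30 72 64 56 38 / 42 34 76 58 50 / 68 60 52 44 36 / 66 48 40 32 74 / 54 46 28 70 62

The 25 entries sum to 1300, so each line sums to 1300/5 = 260.
Row 1: 30 + 72 + 64 + 56 + ? = 260, so (1,5) = 38.
Row 4: 66 + 40 + 32 + 74 + ? = 260, so (4,2) = 48.
Using column 1: 30 + 68 + 66 + 54 + ? → (2,1) = 260 − 218 = 42.
Column 3 needs 260; the known cells sum to 208, so (3,3) = 52.
Using column 4: 56 + 58 + 44 + 32 + ? → (5,4) = 260 − 190 = 70.
Row 3 must total 260; the given cells sum to 200, so (3,2) = 60.
Using row 5: 54 + 46 + 28 + 70 + ? → (5,5) = 260 − 198 = 62.
Column 2 must total 260; the given cells sum to 226, so (2,2) = 34.
Column 5 must total 260; the given cells sum to 210, so (2,5) = 50.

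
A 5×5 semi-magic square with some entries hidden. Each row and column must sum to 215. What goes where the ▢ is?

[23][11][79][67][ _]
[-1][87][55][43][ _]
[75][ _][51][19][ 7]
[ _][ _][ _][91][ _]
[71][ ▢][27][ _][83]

39

Row 1 must total 215; the given cells sum to 180, so (1,5) = 35.
Row 2 must total 215; the given cells sum to 184, so (2,5) = 31.
From row 3, 215 − (75 + 51 + 19 + 7) gives (3,2) = 63.
Column 1 needs 215; the known cells sum to 168, so (4,1) = 47.
Using column 3: 79 + 55 + 51 + 27 + ? → (4,3) = 215 − 212 = 3.
Column 4 needs 215; the known cells sum to 220, so (5,4) = -5.
Column 5: 35 + 31 + 7 + 83 + ? = 215, so (4,5) = 59.
From row 4, 215 − (47 + 3 + 91 + 59) gives (4,2) = 15.
The remaining cell in row 5 is (5,2) = 215 − 176 = 39.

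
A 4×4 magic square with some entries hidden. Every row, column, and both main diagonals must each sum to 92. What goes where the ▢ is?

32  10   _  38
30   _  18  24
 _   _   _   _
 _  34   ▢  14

36

Row 1 needs 92; the known cells sum to 80, so (1,3) = 12.
Row 2: 30 + 18 + 24 + ? = 92, so (2,2) = 20.
From column 2, 92 − (10 + 20 + 34) gives (3,2) = 28.
Column 4 must total 92; the given cells sum to 76, so (3,4) = 16.
Main diagonal: 32 + 20 + 14 + ? = 92, so (3,3) = 26.
Using anti-diagonal: 38 + 18 + 28 + ? → (4,1) = 92 − 84 = 8.
Row 3: 28 + 26 + 16 + ? = 92, so (3,1) = 22.
Row 4 needs 92; the known cells sum to 56, so (4,3) = 36.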